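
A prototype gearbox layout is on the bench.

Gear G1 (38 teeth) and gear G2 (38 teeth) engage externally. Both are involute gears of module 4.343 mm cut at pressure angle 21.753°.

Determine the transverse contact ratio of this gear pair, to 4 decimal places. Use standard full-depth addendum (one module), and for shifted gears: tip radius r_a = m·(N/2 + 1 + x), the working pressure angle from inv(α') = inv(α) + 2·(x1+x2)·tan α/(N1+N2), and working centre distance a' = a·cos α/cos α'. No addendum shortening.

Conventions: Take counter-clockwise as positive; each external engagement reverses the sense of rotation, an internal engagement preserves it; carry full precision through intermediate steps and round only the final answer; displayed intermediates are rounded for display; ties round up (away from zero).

topology: single-mesh involute geometry — m = 4.343, 38T/38T pair
base radii: r_b1 = 76.640977, r_b2 = 76.640977
tip radii: r_a1 = 86.860000, r_a2 = 86.860000
no profile shift: α' = α, a' = a
action lengths: √(r_a1²−r_b1²) = 40.875669, √(r_a2²−r_b2²) = 40.875669
base pitch p_b = π·m·cos α = 12.672354
CR = (40.875669 + 40.875669 − 165.034000·sin 21.75300°)/12.672354 = 1.624697
contact ratio ≈ 1.6247

1.6247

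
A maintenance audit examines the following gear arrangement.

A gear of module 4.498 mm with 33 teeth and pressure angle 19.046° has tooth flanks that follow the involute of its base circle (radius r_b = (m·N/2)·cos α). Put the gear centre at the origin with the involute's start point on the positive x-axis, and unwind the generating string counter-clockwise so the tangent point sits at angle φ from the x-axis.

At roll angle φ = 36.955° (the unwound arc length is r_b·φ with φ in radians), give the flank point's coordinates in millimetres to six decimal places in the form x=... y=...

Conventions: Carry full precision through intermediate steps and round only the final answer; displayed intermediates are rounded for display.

single-mesh involute tooth geometry (33T wheel at module 4.498)
pitch radius r_p = m·N/2 = 4.498·33/2 = 74.217000
base radius r_b = r_p·cos α = 74.217000·cos 19.046° = 70.154130
roll angle φ = 36.955° = 0.64498643 rad
x = r_b·(cos φ + φ·sin φ) = 83.263536
y = r_b·(sin φ − φ·cos φ) = 6.017388

x=83.263536 y=6.017388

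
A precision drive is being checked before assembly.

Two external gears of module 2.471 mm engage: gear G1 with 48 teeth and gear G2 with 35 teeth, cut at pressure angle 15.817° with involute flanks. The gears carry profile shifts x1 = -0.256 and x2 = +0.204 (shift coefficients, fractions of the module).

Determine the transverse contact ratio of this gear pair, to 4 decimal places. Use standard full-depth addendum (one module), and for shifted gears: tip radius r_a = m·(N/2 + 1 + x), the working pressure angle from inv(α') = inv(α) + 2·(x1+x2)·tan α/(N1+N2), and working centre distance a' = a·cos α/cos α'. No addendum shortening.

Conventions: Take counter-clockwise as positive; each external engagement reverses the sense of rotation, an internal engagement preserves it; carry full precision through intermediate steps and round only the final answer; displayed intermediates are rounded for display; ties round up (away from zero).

1.9582

topology: single-mesh involute geometry — m = 2.471, 48T/35T pair
base radii: r_b1 = 57.058582, r_b2 = 41.605216
tip radii: r_a1 = 61.142424, r_a2 = 46.217584
inv(α') = inv(15.817°) + 2·(-0.256+0.204)·tan α/(48+35) = 0.00687827  ⇒  α' = 15.55918°
a' = a·cos α / cos α' = 102.5465·cos 15.817°/cos 15.55918° = 102.416982
action lengths: √(r_a1²−r_b1²) = 21.970758, √(r_a2²−r_b2²) = 20.126377
base pitch p_b = π·m·cos α = 7.468951
CR = (21.970758 + 20.126377 − 102.416982·sin 15.55918°)/7.468951 = 1.958168
contact ratio ≈ 1.9582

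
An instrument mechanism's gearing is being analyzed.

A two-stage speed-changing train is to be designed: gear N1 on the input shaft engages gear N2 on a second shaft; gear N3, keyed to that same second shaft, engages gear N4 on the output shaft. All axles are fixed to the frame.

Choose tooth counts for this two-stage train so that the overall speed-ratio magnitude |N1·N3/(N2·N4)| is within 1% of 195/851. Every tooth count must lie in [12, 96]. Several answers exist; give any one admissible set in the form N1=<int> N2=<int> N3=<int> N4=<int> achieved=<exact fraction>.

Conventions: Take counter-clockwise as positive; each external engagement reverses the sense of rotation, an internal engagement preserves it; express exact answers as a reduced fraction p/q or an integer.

topology: fixed-axis compound train — 2 stages, target 195/851
target = 195/851 in lowest terms: an exact hit needs N1·N3 = k·195 and N2·N4 = k·851 for one integer k, every count in [12, 96]; additionally prefer no 1:1 stage (N1 ≠ N2, N3 ≠ N4)
k = 1: N1·N3 = 195 = 13·15, N2·N4 = 851 = 23·37
achieved = 13·15/(23·37) = 195/851; |achieved − target| = 0 ≤ 39/17020 ✓

N1=13 N2=23 N3=15 N4=37 achieved=195/851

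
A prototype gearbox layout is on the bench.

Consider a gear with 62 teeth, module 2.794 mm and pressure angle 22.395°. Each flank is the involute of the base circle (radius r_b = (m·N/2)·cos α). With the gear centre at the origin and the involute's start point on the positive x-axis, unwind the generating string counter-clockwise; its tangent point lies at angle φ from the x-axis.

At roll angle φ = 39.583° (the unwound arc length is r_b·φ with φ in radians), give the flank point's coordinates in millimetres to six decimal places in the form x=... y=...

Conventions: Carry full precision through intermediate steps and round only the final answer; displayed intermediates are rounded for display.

x=96.971588 y=8.388763

single-mesh involute tooth geometry (62T wheel at module 2.794)
pitch radius r_p = m·N/2 = 2.794·62/2 = 86.614000
base radius r_b = r_p·cos α = 86.614000·cos 22.395° = 80.081510
roll angle φ = 39.583° = 0.69085368 rad
x = r_b·(cos φ + φ·sin φ) = 96.971588
y = r_b·(sin φ − φ·cos φ) = 8.388763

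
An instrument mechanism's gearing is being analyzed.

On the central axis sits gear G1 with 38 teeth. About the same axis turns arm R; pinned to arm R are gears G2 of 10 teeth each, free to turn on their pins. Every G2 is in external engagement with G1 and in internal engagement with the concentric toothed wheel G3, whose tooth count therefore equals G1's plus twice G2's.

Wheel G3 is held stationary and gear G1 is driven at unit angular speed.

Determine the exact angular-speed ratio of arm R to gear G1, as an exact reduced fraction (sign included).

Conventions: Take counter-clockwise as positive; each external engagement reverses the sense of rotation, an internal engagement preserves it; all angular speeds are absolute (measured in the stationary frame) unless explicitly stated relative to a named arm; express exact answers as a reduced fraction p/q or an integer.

planetary set (38T centre, 10T on arm, 58T internal) — Willis relation
ring teeth: 38 + 2·10 = 58
38(ω_sun−ω_arm) = −58(ω_ring−ω_arm),  ω_ring = 0, ω_sun = 1
38(1−ω_arm) = −58(0−ω_arm)  ⇒  96·ω_arm = 38  ⇒  ω_arm = 19/48
ω_out/ω_in = 19/48

19/48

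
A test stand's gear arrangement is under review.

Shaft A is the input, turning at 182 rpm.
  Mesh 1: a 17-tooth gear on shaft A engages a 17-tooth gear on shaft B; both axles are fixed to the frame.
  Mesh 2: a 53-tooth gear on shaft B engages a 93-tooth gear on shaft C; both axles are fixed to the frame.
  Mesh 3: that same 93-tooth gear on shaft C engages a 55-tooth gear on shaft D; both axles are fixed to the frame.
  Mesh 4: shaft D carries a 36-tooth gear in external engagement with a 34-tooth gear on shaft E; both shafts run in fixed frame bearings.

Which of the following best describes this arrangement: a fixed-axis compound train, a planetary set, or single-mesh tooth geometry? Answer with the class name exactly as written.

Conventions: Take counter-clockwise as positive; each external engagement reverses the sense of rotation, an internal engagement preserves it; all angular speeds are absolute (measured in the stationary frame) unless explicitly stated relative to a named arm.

topology: fixed-axis compound train — 4 meshes, A→E
classification: fixed-axis compound train

fixed-axis compound train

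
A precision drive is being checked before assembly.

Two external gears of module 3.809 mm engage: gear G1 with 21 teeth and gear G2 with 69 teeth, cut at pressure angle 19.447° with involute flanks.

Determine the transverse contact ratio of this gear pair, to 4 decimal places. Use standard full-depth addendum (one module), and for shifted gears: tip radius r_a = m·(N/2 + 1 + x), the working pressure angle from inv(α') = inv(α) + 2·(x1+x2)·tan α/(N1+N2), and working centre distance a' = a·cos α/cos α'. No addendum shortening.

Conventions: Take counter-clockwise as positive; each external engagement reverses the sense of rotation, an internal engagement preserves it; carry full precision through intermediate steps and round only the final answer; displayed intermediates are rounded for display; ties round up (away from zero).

1.7142

topology: single-mesh involute geometry — m = 3.809, 21T/69T pair
base radii: r_b1 = 37.712808, r_b2 = 123.913514
tip radii: r_a1 = 43.803500, r_a2 = 135.219500
no profile shift: α' = α, a' = a
action lengths: √(r_a1²−r_b1²) = 22.282071, √(r_a2²−r_b2²) = 54.127205
base pitch p_b = π·m·cos α = 11.283646
CR = (22.282071 + 54.127205 − 171.405000·sin 19.44700°)/11.283646 = 1.714215
contact ratio ≈ 1.7142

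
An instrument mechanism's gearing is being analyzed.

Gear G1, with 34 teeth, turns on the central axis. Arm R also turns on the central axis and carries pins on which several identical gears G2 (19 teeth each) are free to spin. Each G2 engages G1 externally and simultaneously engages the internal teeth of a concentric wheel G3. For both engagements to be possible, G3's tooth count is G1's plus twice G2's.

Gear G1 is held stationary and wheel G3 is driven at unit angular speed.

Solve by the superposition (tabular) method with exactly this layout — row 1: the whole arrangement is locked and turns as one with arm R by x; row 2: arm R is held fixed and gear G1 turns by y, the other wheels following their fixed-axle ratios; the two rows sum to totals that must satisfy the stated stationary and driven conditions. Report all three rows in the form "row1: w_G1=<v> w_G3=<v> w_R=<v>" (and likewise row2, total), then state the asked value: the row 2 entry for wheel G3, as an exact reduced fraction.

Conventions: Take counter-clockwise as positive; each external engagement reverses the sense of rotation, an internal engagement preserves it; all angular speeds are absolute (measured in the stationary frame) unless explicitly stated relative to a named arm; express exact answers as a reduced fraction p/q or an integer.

row1: w_G1=36/53 w_G3=36/53 w_R=36/53
row2: w_G1=-36/53 w_G3=17/53 w_R=0
total: w_G1=0 w_G3=1 w_R=36/53
asked value: 17/53

recognized (axles ride arm R): planetary set, 34/19/72 teeth
row 1 — lock + rotate with arm: ω_sun = ω_ring = ω_arm = x
superposition row 2 [arm held]: sun y, ring −(34/72)·y, arm 0
boundary: total ω_sun = x + y = 0 and total ω_ring = x − (34/72)·y = 1  ⇒  y = -36/53, x = 36/53
row 2 ring = −(34/72)·(-36/53) = 17/53
totals (row 1 + row 2): sun 36/53 + (-36/53) = 0, ring 36/53 + 17/53 = 1, arm 36/53 + 0 = 36/53
asked cell (row2, ring) = 17/53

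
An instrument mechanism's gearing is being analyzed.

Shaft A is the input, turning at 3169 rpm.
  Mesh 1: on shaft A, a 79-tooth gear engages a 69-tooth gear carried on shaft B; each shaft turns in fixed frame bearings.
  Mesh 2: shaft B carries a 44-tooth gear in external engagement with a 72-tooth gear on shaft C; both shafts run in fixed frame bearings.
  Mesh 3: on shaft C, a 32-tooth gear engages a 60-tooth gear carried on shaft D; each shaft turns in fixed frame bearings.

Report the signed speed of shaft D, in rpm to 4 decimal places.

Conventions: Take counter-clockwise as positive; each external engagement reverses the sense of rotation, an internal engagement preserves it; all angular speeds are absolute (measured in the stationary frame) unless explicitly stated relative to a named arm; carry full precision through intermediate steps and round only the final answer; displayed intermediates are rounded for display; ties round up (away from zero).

-1182.5490 rpm

topology: fixed-axis compound train — 3 meshes, A→D
mesh 1 [79T→69T]: ω = 3169.0000×79/69 = 3628.2754 rpm, sense flips to −
mesh 2 [44T→72T]: ω = 3628.2754×44/72 = 2217.2794 rpm, sense flips to +
mesh 3 [32T→60T]: ω = 2217.2794×32/60 = 1182.5490 rpm, sense flips to −
signed output speed = -1182.5490 rpm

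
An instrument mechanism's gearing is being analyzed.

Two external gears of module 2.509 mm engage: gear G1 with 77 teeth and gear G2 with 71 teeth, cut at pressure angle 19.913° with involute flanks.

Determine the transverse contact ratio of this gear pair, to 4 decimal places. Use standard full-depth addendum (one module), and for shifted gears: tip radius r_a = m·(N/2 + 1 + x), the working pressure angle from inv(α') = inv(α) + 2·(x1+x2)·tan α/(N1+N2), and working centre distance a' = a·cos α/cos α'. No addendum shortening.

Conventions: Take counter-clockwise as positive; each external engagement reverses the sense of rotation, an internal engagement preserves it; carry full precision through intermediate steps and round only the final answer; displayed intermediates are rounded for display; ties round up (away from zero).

1.8205

single-mesh involute tooth geometry (77T engaging 71T at module 2.509)
base radii: r_b1 = 90.821080, r_b2 = 83.744112
tip radii: r_a1 = 99.105500, r_a2 = 91.578500
no profile shift: α' = α, a' = a
action lengths: √(r_a1²−r_b1²) = 39.666505, √(r_a2²−r_b2²) = 37.061372
base pitch p_b = π·m·cos α = 7.410983
CR = (39.666505 + 37.061372 − 185.666000·sin 19.91300°)/7.410983 = 1.820455
contact ratio ≈ 1.8205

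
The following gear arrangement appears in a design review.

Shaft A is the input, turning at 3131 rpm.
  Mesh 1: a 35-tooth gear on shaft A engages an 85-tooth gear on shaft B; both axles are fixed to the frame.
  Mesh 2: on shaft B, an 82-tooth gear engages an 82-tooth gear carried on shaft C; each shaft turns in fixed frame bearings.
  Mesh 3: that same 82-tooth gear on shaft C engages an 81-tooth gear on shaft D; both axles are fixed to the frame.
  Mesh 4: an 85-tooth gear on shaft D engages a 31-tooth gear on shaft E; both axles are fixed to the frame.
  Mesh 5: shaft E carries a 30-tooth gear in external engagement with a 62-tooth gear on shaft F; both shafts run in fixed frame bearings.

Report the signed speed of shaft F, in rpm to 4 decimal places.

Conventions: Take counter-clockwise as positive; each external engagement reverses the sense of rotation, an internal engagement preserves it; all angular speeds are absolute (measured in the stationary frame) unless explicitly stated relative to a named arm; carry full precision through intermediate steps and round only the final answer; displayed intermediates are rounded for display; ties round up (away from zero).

5-mesh fixed-axis compound train (all bearings frame-fixed)
mesh 1 [35T→85T]: ω = 3131.0000×35/85 = 1289.2353 rpm, sense flips to −
mesh 2 [82T→82T]: ω = 1289.2353×82/82 = 1289.2353 rpm, sense flips to +
mesh 3 [82T→81T]: ω = 1289.2353×82/81 = 1305.1518 rpm, sense flips to −
mesh 4 [85T→31T]: ω = 1305.1518×85/31 = 3578.6420 rpm, sense flips to +
mesh 5 [30T→62T]: ω = 3578.6420×30/62 = 1731.6010 rpm, sense flips to −
signed output speed = -1731.6010 rpm

-1731.6010 rpm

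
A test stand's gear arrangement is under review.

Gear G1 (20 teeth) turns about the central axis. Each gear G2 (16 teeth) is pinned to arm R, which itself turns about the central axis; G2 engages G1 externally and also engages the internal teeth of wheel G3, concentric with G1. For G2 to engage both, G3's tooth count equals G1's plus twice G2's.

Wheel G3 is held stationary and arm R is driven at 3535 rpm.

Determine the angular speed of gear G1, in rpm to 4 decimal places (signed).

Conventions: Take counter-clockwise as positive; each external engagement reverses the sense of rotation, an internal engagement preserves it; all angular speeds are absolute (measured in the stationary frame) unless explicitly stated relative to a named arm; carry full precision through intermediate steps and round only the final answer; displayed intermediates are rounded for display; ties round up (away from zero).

+12726.0000 rpm

topology: planetary set — G1 20T / G2 16T / G3 52T, arm = carrier (Willis)
normalise by the input: solve with ω_arm = 1, then scale by 3535 rpm
ring teeth: 20 + 2·16 = 52
20(ω_sun−ω_arm) = −52(ω_ring−ω_arm),  ω_ring = 0, ω_arm = 1
ω_sun = 1 − (52/20)(0−1) = 18/5
scale: ω_sun = 18/5 × 3535 rpm = +12726.0000 rpm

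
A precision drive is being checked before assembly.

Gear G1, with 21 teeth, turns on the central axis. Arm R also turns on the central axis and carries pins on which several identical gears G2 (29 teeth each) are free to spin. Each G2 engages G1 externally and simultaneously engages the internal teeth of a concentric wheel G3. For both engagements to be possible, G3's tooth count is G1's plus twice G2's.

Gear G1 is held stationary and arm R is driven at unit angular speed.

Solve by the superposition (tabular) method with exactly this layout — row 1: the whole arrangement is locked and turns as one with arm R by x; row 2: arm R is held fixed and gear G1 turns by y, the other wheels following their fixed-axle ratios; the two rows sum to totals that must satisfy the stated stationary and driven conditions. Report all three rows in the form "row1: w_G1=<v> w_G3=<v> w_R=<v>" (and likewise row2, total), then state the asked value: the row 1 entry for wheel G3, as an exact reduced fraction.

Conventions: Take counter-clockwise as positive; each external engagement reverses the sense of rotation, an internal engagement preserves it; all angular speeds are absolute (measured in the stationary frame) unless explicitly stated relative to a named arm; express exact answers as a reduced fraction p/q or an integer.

row1: w_G1=1 w_G3=1 w_R=1
row2: w_G1=-1 w_G3=21/79 w_R=0
total: w_G1=0 w_G3=100/79 w_R=1
asked value: 1

topology: planetary set — G1 21T / G2 29T / G3 79T, arm = carrier (Willis)
superposition row 1 [locked train]: every member turns x
row 2 (arm held, sun turns y): ω_ring = −(21/79)·y, ω_arm = 0
boundary: total ω_sun = x + y = 0 and total ω_arm = x = 1  ⇒  y = -1, x = 1
row 2 ring = −(21/79)·(-1) = 21/79
totals (row 1 + row 2): sun 1 + (-1) = 0, ring 1 + 21/79 = 100/79, arm 1 + 0 = 1
asked cell (row1, ring) = 1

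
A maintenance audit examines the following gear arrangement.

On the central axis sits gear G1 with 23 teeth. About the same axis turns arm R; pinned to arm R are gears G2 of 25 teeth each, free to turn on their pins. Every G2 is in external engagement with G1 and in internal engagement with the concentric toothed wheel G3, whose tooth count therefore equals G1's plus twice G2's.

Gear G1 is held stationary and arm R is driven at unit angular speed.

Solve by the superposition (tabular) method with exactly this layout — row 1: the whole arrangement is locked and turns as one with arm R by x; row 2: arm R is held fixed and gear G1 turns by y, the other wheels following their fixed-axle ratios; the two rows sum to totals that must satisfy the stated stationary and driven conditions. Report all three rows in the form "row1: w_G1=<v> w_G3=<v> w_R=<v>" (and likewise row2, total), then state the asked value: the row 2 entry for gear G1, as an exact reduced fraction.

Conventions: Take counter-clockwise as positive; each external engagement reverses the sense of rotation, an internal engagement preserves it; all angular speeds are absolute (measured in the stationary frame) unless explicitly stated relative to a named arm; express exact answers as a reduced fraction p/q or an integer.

recognized (axles ride arm R): planetary set, 23/25/73 teeth
row 1: whole set turns with the arm by x
row 2: sun turns y, ring = −(23/73)·y, arm 0
boundary: total ω_sun = x + y = 0 and total ω_arm = x = 1  ⇒  y = -1, x = 1
row 2 ring = −(23/73)·(-1) = 23/73
totals (row 1 + row 2): sun 1 + (-1) = 0, ring 1 + 23/73 = 96/73, arm 1 + 0 = 1
asked cell (row2, sun) = -1

row1: w_G1=1 w_G3=1 w_R=1
row2: w_G1=-1 w_G3=23/73 w_R=0
total: w_G1=0 w_G3=96/73 w_R=1
asked value: -1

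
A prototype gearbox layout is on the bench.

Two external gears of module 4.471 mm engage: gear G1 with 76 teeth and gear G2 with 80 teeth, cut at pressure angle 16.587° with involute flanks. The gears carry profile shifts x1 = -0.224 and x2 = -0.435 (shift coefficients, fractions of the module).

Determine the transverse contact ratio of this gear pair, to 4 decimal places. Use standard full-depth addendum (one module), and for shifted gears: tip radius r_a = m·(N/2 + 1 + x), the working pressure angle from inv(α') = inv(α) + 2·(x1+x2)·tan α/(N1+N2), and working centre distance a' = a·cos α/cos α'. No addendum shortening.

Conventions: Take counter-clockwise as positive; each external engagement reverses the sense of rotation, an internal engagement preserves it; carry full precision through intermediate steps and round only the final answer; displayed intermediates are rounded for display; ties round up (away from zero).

single-mesh involute tooth geometry (76T engaging 80T at module 4.471)
base radii: r_b1 = 162.828097, r_b2 = 171.397997
tip radii: r_a1 = 173.367496, r_a2 = 181.366115
inv(α') = inv(16.587°) + 2·(-0.224-0.435)·tan α/(76+80) = 0.00585156  ⇒  α' = 14.75793°
a' = a·cos α / cos α' = 348.7380·cos 16.587°/cos 14.75793° = 345.628123
action lengths: √(r_a1²−r_b1²) = 59.525619, √(r_a2²−r_b2²) = 59.299192
base pitch p_b = π·m·cos α = 13.461567
CR = (59.525619 + 59.299192 − 345.628123·sin 14.75793°)/13.461567 = 2.286582
contact ratio ≈ 2.2866

2.2866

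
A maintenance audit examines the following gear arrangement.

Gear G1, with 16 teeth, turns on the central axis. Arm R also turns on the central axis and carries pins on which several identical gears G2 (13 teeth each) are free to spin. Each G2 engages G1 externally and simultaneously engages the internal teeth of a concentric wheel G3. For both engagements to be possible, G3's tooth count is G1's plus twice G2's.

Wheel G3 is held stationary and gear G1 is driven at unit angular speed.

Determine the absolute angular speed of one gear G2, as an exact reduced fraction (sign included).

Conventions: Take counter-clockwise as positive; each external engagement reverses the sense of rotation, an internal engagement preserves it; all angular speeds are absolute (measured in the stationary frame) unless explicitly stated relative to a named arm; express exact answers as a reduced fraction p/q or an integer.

topology: planetary set — G1 16T / G2 13T / G3 42T, arm = carrier (Willis)
ring teeth: 16 + 2·13 = 42
16(ω_sun−ω_arm) = −42(ω_ring−ω_arm),  ω_ring = 0, ω_sun = 1
16(1−ω_arm) = −42(0−ω_arm)  ⇒  58·ω_arm = 16  ⇒  ω_arm = 8/29
sun–planet mesh: 16·(1−8/29) = −13·(ω_p−ω_arm)  ⇒  ω_p−ω_arm = -336/377
ω_p = 8/29 − 336/377 = -8/13
exact speed ratio = -8/13

-8/13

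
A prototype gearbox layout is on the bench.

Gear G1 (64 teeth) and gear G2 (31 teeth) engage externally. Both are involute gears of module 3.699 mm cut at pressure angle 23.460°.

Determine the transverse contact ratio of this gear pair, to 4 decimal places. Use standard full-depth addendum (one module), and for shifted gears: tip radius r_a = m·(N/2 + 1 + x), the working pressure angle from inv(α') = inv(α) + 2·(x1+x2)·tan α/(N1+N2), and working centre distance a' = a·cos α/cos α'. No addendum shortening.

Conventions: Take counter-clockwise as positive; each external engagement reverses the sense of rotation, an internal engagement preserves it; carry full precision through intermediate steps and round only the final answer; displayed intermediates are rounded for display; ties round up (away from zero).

1.5744

topology: single-mesh involute geometry — m = 3.699, 64T/31T pair
base radii: r_b1 = 108.583492, r_b2 = 52.595129
tip radii: r_a1 = 122.067000, r_a2 = 61.033500
no profile shift: α' = α, a' = a
action lengths: √(r_a1²−r_b1²) = 55.767175, √(r_a2²−r_b2²) = 30.965151
base pitch p_b = π·m·cos α = 10.660159
CR = (55.767175 + 30.965151 − 175.702500·sin 23.46000°)/10.660159 = 1.574425
contact ratio ≈ 1.5744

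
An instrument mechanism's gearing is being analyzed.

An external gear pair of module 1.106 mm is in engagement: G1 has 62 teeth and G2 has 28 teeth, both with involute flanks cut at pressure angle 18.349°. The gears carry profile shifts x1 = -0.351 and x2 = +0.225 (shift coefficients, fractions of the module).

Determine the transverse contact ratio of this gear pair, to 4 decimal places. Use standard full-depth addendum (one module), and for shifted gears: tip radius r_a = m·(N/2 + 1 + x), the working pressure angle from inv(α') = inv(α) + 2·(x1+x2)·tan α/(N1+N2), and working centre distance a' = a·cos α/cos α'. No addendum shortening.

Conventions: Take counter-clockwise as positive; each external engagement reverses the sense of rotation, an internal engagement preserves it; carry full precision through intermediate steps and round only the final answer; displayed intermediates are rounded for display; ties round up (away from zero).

class = single-mesh tooth geometry [involute pair 62T × 28T, m = 1.106]
base radii: r_b1 = 32.542783, r_b2 = 14.696741
tip radii: r_a1 = 35.003794, r_a2 = 16.838850
inv(α') = inv(18.349°) + 2·(-0.351+0.225)·tan α/(62+28) = 0.01048827  ⇒  α' = 17.85098°
a' = a·cos α / cos α' = 49.7700·cos 18.349°/cos 17.85098° = 49.628802
action lengths: √(r_a1²−r_b1²) = 12.893132, √(r_a2²−r_b2²) = 8.219044
base pitch p_b = π·m·cos α = 3.297941
CR = (12.893132 + 8.219044 − 49.628802·sin 17.85098°)/3.297941 = 1.788646
contact ratio ≈ 1.7886

1.7886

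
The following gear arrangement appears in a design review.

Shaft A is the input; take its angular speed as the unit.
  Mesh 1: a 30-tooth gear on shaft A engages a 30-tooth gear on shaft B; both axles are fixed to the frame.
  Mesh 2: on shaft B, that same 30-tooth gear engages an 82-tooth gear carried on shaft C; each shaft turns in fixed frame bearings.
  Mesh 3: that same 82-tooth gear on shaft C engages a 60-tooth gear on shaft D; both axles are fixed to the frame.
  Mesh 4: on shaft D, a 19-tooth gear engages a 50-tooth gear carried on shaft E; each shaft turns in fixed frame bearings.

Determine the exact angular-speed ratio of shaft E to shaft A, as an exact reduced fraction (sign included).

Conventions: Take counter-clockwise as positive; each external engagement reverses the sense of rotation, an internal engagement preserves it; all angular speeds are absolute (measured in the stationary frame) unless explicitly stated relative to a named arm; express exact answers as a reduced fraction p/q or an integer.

19/100

class = fixed-axis compound train [4 meshes; 4 ratios multiply, 4 sense flips]
mesh 1 [30T→30T]: running ratio 1, sense −
mesh 2 [30T→82T]: running ratio 15/41, sense +
mesh 3 [82T→60T]: running ratio 1/2, sense −
mesh 4 [19T→50T]: running ratio 19/100, sense +
ω_out/ω_in = 19/100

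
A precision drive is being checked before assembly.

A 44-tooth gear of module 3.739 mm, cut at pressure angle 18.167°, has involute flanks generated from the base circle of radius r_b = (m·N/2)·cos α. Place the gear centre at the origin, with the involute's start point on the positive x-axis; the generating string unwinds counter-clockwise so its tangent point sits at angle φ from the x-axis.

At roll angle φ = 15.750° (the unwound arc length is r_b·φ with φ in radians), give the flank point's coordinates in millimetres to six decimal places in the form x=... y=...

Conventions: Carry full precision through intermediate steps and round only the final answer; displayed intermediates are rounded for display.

topology: single-mesh involute geometry — m = 3.739, N = 44
pitch radius r_p = m·N/2 = 3.739·44/2 = 82.258000
base radius r_b = r_p·cos α = 82.258000·cos 18.167° = 78.157586
roll angle φ = 15.750° = 0.27488936 rad
x = r_b·(cos φ + φ·sin φ) = 81.054991
y = r_b·(sin φ − φ·cos φ) = 0.537079

x=81.054991 y=0.537079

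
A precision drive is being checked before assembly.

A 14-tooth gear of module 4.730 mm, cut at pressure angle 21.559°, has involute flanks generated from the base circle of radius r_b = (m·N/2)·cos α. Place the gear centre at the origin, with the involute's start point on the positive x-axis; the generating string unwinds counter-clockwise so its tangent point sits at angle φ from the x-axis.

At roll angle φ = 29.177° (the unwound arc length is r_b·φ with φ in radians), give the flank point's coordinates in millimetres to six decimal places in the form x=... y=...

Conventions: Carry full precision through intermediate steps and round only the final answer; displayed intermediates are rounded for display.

x=34.531172 y=1.320655

recognized (one wheel, involute flank): single-mesh tooth geometry, m = 4.730, N = 14
pitch radius r_p = m·N/2 = 4.730·14/2 = 33.110000
base radius r_b = r_p·cos α = 33.110000·cos 21.559° = 30.793614
roll angle φ = 29.177° = 0.50923472 rad
x = r_b·(cos φ + φ·sin φ) = 34.531172
y = r_b·(sin φ − φ·cos φ) = 1.320655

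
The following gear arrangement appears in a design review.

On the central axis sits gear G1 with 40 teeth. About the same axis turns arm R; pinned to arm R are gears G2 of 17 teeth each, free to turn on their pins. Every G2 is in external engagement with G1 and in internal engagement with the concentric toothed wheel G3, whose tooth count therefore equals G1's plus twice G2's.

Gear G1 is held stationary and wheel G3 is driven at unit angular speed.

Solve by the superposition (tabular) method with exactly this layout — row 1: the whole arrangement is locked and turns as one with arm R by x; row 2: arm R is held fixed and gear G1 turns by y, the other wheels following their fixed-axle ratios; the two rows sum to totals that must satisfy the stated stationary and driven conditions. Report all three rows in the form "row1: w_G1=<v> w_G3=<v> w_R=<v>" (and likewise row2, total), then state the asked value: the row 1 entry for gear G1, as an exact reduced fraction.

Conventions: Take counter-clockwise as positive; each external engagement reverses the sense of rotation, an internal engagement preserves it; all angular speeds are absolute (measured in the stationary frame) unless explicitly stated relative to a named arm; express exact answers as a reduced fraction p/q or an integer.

recognized (axles ride arm R): planetary set, 40/17/74 teeth
row 1 (train locked, turned with arm): all members turn x
superposition row 2 [arm held]: sun y, ring −(40/74)·y, arm 0
boundary: total ω_sun = x + y = 0 and total ω_ring = x − (40/74)·y = 1  ⇒  y = -37/57, x = 37/57
row 2 ring = −(40/74)·(-37/57) = 20/57
totals (row 1 + row 2): sun 37/57 + (-37/57) = 0, ring 37/57 + 20/57 = 1, arm 37/57 + 0 = 37/57
asked cell (row1, sun) = 37/57

row1: w_G1=37/57 w_G3=37/57 w_R=37/57
row2: w_G1=-37/57 w_G3=20/57 w_R=0
total: w_G1=0 w_G3=1 w_R=37/57
asked value: 37/57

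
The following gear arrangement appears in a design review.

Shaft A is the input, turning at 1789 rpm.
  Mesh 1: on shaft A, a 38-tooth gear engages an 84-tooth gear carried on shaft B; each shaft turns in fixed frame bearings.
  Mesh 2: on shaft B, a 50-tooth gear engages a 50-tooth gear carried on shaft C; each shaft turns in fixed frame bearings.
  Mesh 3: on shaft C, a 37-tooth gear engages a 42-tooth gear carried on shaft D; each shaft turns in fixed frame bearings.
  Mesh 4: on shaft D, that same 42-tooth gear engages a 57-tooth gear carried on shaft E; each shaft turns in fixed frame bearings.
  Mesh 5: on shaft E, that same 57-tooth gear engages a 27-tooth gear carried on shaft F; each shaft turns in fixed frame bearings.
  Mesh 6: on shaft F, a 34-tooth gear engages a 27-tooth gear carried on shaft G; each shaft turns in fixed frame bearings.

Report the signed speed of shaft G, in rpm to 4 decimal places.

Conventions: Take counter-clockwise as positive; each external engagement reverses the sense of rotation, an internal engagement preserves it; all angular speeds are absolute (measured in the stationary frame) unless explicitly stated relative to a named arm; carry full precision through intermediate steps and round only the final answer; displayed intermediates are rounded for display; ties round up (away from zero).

+1396.5863 rpm

class = fixed-axis compound train [6 meshes; 6 ratios multiply, 6 sense flips]
mesh 1 [38T→84T]: ω = 1789.0000×38/84 = 809.3095 rpm, sense flips to −
mesh 2 [50T→50T]: ω = 809.3095×50/50 = 809.3095 rpm, sense flips to +
mesh 3 [37T→42T]: ω = 809.3095×37/42 = 712.9632 rpm, sense flips to −
mesh 4 [42T→57T]: ω = 712.9632×42/57 = 525.3413 rpm, sense flips to +
mesh 5 [57T→27T]: ω = 525.3413×57/27 = 1109.0538 rpm, sense flips to −
mesh 6 [34T→27T]: ω = 1109.0538×34/27 = 1396.5863 rpm, sense flips to +
signed output speed = +1396.5863 rpm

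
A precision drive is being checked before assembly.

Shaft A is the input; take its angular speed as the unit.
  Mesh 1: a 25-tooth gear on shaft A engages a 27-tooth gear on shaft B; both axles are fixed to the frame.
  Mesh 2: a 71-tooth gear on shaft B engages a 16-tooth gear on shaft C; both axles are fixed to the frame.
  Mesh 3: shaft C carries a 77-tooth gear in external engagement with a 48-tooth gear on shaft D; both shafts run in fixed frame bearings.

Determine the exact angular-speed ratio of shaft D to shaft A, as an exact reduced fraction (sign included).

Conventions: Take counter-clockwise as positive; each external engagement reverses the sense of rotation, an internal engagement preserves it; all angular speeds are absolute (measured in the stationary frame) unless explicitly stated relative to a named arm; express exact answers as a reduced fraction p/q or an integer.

class = fixed-axis compound train [3 meshes; 3 ratios multiply, 3 sense flips]
mesh 1 [25T→27T]: running ratio 25/27, sense −
mesh 2 [71T→16T]: running ratio 1775/432, sense +
mesh 3 [77T→48T]: running ratio 136675/20736, sense −
ω_out/ω_in = -136675/20736

-136675/20736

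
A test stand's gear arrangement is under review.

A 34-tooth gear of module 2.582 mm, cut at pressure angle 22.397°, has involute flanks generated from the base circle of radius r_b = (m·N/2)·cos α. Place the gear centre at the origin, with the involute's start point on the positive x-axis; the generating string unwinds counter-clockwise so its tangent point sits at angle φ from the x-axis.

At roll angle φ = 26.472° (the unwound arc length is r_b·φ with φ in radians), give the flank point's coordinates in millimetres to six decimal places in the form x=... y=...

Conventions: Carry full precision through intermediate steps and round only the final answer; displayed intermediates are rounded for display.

x=44.685998 y=1.305915

recognized (one wheel, involute flank): single-mesh tooth geometry, m = 2.582, N = 34
pitch radius r_p = m·N/2 = 2.582·34/2 = 43.894000
base radius r_b = r_p·cos α = 43.894000·cos 22.397° = 40.582899
roll angle φ = 26.472° = 0.46202356 rad
x = r_b·(cos φ + φ·sin φ) = 44.685998
y = r_b·(sin φ − φ·cos φ) = 1.305915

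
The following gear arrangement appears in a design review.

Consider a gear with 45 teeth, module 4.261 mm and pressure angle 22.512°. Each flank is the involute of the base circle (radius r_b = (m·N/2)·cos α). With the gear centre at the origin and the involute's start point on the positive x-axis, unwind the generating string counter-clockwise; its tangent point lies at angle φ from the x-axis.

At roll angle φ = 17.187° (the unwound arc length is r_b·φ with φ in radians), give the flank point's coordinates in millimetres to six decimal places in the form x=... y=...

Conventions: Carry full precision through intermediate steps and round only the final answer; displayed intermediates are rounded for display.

x=92.462473 y=0.789714

recognized (one wheel, involute flank): single-mesh tooth geometry, m = 4.261, N = 45
pitch radius r_p = m·N/2 = 4.261·45/2 = 95.872500
base radius r_b = r_p·cos α = 95.872500·cos 22.512° = 88.566954
roll angle φ = 17.187° = 0.29996974 rad
x = r_b·(cos φ + φ·sin φ) = 92.462473
y = r_b·(sin φ − φ·cos φ) = 0.789714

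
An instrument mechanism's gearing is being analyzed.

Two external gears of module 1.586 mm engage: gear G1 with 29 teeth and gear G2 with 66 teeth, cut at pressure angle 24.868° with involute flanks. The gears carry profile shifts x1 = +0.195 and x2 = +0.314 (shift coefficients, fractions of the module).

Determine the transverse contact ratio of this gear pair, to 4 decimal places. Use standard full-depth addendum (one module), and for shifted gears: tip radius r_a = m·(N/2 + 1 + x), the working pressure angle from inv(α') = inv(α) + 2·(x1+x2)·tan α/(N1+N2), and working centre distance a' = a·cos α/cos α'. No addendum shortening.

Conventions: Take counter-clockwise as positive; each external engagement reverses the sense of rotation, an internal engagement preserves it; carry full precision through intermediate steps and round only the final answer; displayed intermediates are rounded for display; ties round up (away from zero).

recognized (one external pair, fixed centres): single-mesh tooth geometry, m = 1.586, N1 = 29, N2 = 66
base radii: r_b1 = 20.864696, r_b2 = 47.485170
tip radii: r_a1 = 24.892270, r_a2 = 54.422004
inv(α') = inv(24.868°) + 2·(+0.195+0.314)·tan α/(29+66) = 0.03444423  ⇒  α' = 26.11913°
a' = a·cos α / cos α' = 75.3350·cos 24.868°/cos 26.11913° = 76.123557
action lengths: √(r_a1²−r_b1²) = 13.575330, √(r_a2²−r_b2²) = 26.587839
base pitch p_b = π·m·cos α = 4.520578
CR = (13.575330 + 26.587839 − 76.123557·sin 26.11913°)/4.520578 = 1.471185
contact ratio ≈ 1.4712

1.4712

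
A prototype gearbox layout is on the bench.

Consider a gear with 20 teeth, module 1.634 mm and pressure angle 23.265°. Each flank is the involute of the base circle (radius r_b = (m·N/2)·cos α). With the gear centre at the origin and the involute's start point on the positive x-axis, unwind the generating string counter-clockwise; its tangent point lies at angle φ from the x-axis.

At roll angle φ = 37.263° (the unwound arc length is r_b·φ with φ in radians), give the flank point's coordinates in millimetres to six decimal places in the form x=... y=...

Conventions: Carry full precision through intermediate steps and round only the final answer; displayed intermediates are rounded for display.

x=17.858148 y=1.319115

class = single-mesh tooth geometry [base-circle involute, m = 1.634, 20T]
pitch radius r_p = m·N/2 = 1.634·20/2 = 16.340000
base radius r_b = r_p·cos α = 16.340000·cos 23.265° = 15.011359
roll angle φ = 37.263° = 0.65036204 rad
x = r_b·(cos φ + φ·sin φ) = 17.858148
y = r_b·(sin φ − φ·cos φ) = 1.319115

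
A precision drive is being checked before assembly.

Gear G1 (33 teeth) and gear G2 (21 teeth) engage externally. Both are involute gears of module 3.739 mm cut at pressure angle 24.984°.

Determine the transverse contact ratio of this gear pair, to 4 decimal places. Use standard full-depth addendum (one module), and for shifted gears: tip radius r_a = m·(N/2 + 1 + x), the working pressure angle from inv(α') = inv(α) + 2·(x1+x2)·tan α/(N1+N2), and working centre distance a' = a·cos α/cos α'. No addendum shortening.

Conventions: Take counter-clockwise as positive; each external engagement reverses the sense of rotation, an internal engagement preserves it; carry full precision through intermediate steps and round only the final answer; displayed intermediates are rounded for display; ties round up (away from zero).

recognized (one external pair, fixed centres): single-mesh tooth geometry, m = 3.739, N1 = 33, N2 = 21
base radii: r_b1 = 55.920578, r_b2 = 35.585822
tip radii: r_a1 = 65.432500, r_a2 = 42.998500
no profile shift: α' = α, a' = a
action lengths: √(r_a1²−r_b1²) = 33.975005, √(r_a2²−r_b2²) = 24.135456
base pitch p_b = π·m·cos α = 10.647253
CR = (33.975005 + 24.135456 − 100.953000·sin 24.98400°)/10.647253 = 1.453091
contact ratio ≈ 1.4531

1.4531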